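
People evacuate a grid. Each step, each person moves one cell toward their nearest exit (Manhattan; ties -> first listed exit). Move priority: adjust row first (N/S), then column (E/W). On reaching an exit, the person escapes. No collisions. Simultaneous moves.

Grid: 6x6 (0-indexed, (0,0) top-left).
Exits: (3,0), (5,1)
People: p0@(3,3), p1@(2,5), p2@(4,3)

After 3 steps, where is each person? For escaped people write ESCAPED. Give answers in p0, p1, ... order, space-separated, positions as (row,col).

Step 1: p0:(3,3)->(3,2) | p1:(2,5)->(3,5) | p2:(4,3)->(5,3)
Step 2: p0:(3,2)->(3,1) | p1:(3,5)->(3,4) | p2:(5,3)->(5,2)
Step 3: p0:(3,1)->(3,0)->EXIT | p1:(3,4)->(3,3) | p2:(5,2)->(5,1)->EXIT

ESCAPED (3,3) ESCAPED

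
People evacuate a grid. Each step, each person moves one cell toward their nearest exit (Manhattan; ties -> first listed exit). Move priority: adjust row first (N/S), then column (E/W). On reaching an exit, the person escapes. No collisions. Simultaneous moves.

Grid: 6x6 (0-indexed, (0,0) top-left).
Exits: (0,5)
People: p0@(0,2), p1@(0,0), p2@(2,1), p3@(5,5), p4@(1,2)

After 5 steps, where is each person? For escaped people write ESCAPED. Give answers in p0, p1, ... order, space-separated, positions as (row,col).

Step 1: p0:(0,2)->(0,3) | p1:(0,0)->(0,1) | p2:(2,1)->(1,1) | p3:(5,5)->(4,5) | p4:(1,2)->(0,2)
Step 2: p0:(0,3)->(0,4) | p1:(0,1)->(0,2) | p2:(1,1)->(0,1) | p3:(4,5)->(3,5) | p4:(0,2)->(0,3)
Step 3: p0:(0,4)->(0,5)->EXIT | p1:(0,2)->(0,3) | p2:(0,1)->(0,2) | p3:(3,5)->(2,5) | p4:(0,3)->(0,4)
Step 4: p0:escaped | p1:(0,3)->(0,4) | p2:(0,2)->(0,3) | p3:(2,5)->(1,5) | p4:(0,4)->(0,5)->EXIT
Step 5: p0:escaped | p1:(0,4)->(0,5)->EXIT | p2:(0,3)->(0,4) | p3:(1,5)->(0,5)->EXIT | p4:escaped

ESCAPED ESCAPED (0,4) ESCAPED ESCAPED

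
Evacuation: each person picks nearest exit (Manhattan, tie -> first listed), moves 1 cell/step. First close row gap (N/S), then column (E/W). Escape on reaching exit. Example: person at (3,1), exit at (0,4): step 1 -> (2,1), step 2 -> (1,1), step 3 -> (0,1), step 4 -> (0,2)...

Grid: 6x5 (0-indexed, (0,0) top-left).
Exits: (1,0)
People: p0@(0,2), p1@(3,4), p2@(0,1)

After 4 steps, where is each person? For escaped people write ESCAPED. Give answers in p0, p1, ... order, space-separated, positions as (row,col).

Step 1: p0:(0,2)->(1,2) | p1:(3,4)->(2,4) | p2:(0,1)->(1,1)
Step 2: p0:(1,2)->(1,1) | p1:(2,4)->(1,4) | p2:(1,1)->(1,0)->EXIT
Step 3: p0:(1,1)->(1,0)->EXIT | p1:(1,4)->(1,3) | p2:escaped
Step 4: p0:escaped | p1:(1,3)->(1,2) | p2:escaped

ESCAPED (1,2) ESCAPED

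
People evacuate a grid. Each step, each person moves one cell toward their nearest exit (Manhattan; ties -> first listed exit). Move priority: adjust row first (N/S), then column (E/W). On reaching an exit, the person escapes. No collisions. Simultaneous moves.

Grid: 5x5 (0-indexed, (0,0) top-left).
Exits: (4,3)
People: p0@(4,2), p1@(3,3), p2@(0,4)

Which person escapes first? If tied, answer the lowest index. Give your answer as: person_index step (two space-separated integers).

Step 1: p0:(4,2)->(4,3)->EXIT | p1:(3,3)->(4,3)->EXIT | p2:(0,4)->(1,4)
Step 2: p0:escaped | p1:escaped | p2:(1,4)->(2,4)
Step 3: p0:escaped | p1:escaped | p2:(2,4)->(3,4)
Step 4: p0:escaped | p1:escaped | p2:(3,4)->(4,4)
Step 5: p0:escaped | p1:escaped | p2:(4,4)->(4,3)->EXIT
Exit steps: [1, 1, 5]
First to escape: p0 at step 1

Answer: 0 1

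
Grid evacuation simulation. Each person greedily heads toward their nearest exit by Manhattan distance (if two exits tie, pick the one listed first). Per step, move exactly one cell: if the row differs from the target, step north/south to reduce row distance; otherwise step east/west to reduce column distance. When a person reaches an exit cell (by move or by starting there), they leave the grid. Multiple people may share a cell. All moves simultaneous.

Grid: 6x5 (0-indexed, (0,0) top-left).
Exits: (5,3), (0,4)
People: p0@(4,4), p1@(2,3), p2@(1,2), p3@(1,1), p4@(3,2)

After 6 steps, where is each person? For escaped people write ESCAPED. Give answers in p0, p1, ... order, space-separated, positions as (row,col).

Step 1: p0:(4,4)->(5,4) | p1:(2,3)->(3,3) | p2:(1,2)->(0,2) | p3:(1,1)->(0,1) | p4:(3,2)->(4,2)
Step 2: p0:(5,4)->(5,3)->EXIT | p1:(3,3)->(4,3) | p2:(0,2)->(0,3) | p3:(0,1)->(0,2) | p4:(4,2)->(5,2)
Step 3: p0:escaped | p1:(4,3)->(5,3)->EXIT | p2:(0,3)->(0,4)->EXIT | p3:(0,2)->(0,3) | p4:(5,2)->(5,3)->EXIT
Step 4: p0:escaped | p1:escaped | p2:escaped | p3:(0,3)->(0,4)->EXIT | p4:escaped

ESCAPED ESCAPED ESCAPED ESCAPED ESCAPED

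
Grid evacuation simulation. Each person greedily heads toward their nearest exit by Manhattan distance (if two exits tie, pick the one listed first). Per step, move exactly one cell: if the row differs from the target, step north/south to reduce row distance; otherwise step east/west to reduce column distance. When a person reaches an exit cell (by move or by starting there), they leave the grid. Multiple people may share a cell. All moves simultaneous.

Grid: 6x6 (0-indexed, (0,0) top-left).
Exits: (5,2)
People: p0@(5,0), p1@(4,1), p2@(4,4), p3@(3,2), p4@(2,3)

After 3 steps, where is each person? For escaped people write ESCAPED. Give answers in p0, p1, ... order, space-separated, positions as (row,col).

Step 1: p0:(5,0)->(5,1) | p1:(4,1)->(5,1) | p2:(4,4)->(5,4) | p3:(3,2)->(4,2) | p4:(2,3)->(3,3)
Step 2: p0:(5,1)->(5,2)->EXIT | p1:(5,1)->(5,2)->EXIT | p2:(5,4)->(5,3) | p3:(4,2)->(5,2)->EXIT | p4:(3,3)->(4,3)
Step 3: p0:escaped | p1:escaped | p2:(5,3)->(5,2)->EXIT | p3:escaped | p4:(4,3)->(5,3)

ESCAPED ESCAPED ESCAPED ESCAPED (5,3)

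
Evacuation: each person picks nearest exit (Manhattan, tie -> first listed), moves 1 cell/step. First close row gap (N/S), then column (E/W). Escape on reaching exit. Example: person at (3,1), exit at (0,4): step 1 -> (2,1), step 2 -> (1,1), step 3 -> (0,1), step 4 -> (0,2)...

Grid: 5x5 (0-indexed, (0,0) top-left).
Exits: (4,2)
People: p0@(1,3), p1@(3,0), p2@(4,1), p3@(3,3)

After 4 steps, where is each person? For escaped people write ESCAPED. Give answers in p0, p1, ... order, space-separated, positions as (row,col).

Step 1: p0:(1,3)->(2,3) | p1:(3,0)->(4,0) | p2:(4,1)->(4,2)->EXIT | p3:(3,3)->(4,3)
Step 2: p0:(2,3)->(3,3) | p1:(4,0)->(4,1) | p2:escaped | p3:(4,3)->(4,2)->EXIT
Step 3: p0:(3,3)->(4,3) | p1:(4,1)->(4,2)->EXIT | p2:escaped | p3:escaped
Step 4: p0:(4,3)->(4,2)->EXIT | p1:escaped | p2:escaped | p3:escaped

ESCAPED ESCAPED ESCAPED ESCAPED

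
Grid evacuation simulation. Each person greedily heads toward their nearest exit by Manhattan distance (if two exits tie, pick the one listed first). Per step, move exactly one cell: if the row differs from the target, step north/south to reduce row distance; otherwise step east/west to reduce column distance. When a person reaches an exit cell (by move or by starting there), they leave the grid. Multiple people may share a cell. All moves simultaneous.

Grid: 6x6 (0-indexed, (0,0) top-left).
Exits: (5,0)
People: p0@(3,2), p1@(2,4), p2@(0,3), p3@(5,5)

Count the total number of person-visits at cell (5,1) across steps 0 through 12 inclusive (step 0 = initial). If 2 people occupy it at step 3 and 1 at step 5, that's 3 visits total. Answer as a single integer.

Step 0: p0@(3,2) p1@(2,4) p2@(0,3) p3@(5,5) -> at (5,1): 0 [-], cum=0
Step 1: p0@(4,2) p1@(3,4) p2@(1,3) p3@(5,4) -> at (5,1): 0 [-], cum=0
Step 2: p0@(5,2) p1@(4,4) p2@(2,3) p3@(5,3) -> at (5,1): 0 [-], cum=0
Step 3: p0@(5,1) p1@(5,4) p2@(3,3) p3@(5,2) -> at (5,1): 1 [p0], cum=1
Step 4: p0@ESC p1@(5,3) p2@(4,3) p3@(5,1) -> at (5,1): 1 [p3], cum=2
Step 5: p0@ESC p1@(5,2) p2@(5,3) p3@ESC -> at (5,1): 0 [-], cum=2
Step 6: p0@ESC p1@(5,1) p2@(5,2) p3@ESC -> at (5,1): 1 [p1], cum=3
Step 7: p0@ESC p1@ESC p2@(5,1) p3@ESC -> at (5,1): 1 [p2], cum=4
Step 8: p0@ESC p1@ESC p2@ESC p3@ESC -> at (5,1): 0 [-], cum=4
Total visits = 4

Answer: 4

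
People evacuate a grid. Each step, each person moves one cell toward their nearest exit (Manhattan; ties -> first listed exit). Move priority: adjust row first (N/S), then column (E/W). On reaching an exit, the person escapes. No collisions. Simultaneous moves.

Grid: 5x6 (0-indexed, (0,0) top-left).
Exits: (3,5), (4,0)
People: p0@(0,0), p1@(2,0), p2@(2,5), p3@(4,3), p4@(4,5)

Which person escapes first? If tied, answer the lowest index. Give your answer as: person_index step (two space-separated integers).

Step 1: p0:(0,0)->(1,0) | p1:(2,0)->(3,0) | p2:(2,5)->(3,5)->EXIT | p3:(4,3)->(3,3) | p4:(4,5)->(3,5)->EXIT
Step 2: p0:(1,0)->(2,0) | p1:(3,0)->(4,0)->EXIT | p2:escaped | p3:(3,3)->(3,4) | p4:escaped
Step 3: p0:(2,0)->(3,0) | p1:escaped | p2:escaped | p3:(3,4)->(3,5)->EXIT | p4:escaped
Step 4: p0:(3,0)->(4,0)->EXIT | p1:escaped | p2:escaped | p3:escaped | p4:escaped
Exit steps: [4, 2, 1, 3, 1]
First to escape: p2 at step 1

Answer: 2 1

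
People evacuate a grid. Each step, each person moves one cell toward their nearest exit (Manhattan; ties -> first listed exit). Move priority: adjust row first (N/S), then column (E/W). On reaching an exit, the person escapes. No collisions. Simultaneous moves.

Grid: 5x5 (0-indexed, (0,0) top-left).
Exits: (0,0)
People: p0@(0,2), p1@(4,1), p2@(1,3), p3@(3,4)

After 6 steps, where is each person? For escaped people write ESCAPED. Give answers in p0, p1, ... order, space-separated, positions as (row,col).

Step 1: p0:(0,2)->(0,1) | p1:(4,1)->(3,1) | p2:(1,3)->(0,3) | p3:(3,4)->(2,4)
Step 2: p0:(0,1)->(0,0)->EXIT | p1:(3,1)->(2,1) | p2:(0,3)->(0,2) | p3:(2,4)->(1,4)
Step 3: p0:escaped | p1:(2,1)->(1,1) | p2:(0,2)->(0,1) | p3:(1,4)->(0,4)
Step 4: p0:escaped | p1:(1,1)->(0,1) | p2:(0,1)->(0,0)->EXIT | p3:(0,4)->(0,3)
Step 5: p0:escaped | p1:(0,1)->(0,0)->EXIT | p2:escaped | p3:(0,3)->(0,2)
Step 6: p0:escaped | p1:escaped | p2:escaped | p3:(0,2)->(0,1)

ESCAPED ESCAPED ESCAPED (0,1)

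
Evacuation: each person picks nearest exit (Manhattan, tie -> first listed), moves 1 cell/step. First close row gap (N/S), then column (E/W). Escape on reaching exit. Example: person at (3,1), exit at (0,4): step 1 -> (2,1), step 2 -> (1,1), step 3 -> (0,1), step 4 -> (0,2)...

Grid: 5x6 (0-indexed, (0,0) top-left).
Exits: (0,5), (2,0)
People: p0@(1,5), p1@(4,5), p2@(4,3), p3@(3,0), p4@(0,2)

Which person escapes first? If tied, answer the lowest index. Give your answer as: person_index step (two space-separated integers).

Step 1: p0:(1,5)->(0,5)->EXIT | p1:(4,5)->(3,5) | p2:(4,3)->(3,3) | p3:(3,0)->(2,0)->EXIT | p4:(0,2)->(0,3)
Step 2: p0:escaped | p1:(3,5)->(2,5) | p2:(3,3)->(2,3) | p3:escaped | p4:(0,3)->(0,4)
Step 3: p0:escaped | p1:(2,5)->(1,5) | p2:(2,3)->(2,2) | p3:escaped | p4:(0,4)->(0,5)->EXIT
Step 4: p0:escaped | p1:(1,5)->(0,5)->EXIT | p2:(2,2)->(2,1) | p3:escaped | p4:escaped
Step 5: p0:escaped | p1:escaped | p2:(2,1)->(2,0)->EXIT | p3:escaped | p4:escaped
Exit steps: [1, 4, 5, 1, 3]
First to escape: p0 at step 1

Answer: 0 1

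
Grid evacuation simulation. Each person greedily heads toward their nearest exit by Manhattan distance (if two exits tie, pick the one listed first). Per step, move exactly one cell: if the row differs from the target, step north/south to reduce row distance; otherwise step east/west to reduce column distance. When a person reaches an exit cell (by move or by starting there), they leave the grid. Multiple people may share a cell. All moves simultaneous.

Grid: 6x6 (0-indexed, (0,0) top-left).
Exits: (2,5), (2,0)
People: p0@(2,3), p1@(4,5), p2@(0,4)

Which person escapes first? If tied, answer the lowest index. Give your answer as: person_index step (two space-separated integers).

Answer: 0 2

Derivation:
Step 1: p0:(2,3)->(2,4) | p1:(4,5)->(3,5) | p2:(0,4)->(1,4)
Step 2: p0:(2,4)->(2,5)->EXIT | p1:(3,5)->(2,5)->EXIT | p2:(1,4)->(2,4)
Step 3: p0:escaped | p1:escaped | p2:(2,4)->(2,5)->EXIT
Exit steps: [2, 2, 3]
First to escape: p0 at step 2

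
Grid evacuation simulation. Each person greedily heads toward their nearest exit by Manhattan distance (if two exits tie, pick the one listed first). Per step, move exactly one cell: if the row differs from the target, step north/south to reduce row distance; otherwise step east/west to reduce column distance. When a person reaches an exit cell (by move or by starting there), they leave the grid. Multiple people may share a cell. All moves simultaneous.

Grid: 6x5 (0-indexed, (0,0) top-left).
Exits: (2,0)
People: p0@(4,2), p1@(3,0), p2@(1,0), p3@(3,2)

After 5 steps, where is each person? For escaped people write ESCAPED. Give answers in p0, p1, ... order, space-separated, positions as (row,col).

Step 1: p0:(4,2)->(3,2) | p1:(3,0)->(2,0)->EXIT | p2:(1,0)->(2,0)->EXIT | p3:(3,2)->(2,2)
Step 2: p0:(3,2)->(2,2) | p1:escaped | p2:escaped | p3:(2,2)->(2,1)
Step 3: p0:(2,2)->(2,1) | p1:escaped | p2:escaped | p3:(2,1)->(2,0)->EXIT
Step 4: p0:(2,1)->(2,0)->EXIT | p1:escaped | p2:escaped | p3:escaped

ESCAPED ESCAPED ESCAPED ESCAPED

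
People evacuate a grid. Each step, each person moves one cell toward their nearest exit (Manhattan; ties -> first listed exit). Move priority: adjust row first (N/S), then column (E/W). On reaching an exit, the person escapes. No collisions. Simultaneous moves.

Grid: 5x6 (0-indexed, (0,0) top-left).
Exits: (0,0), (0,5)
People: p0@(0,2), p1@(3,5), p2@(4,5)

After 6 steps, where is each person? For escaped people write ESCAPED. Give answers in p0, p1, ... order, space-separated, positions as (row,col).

Step 1: p0:(0,2)->(0,1) | p1:(3,5)->(2,5) | p2:(4,5)->(3,5)
Step 2: p0:(0,1)->(0,0)->EXIT | p1:(2,5)->(1,5) | p2:(3,5)->(2,5)
Step 3: p0:escaped | p1:(1,5)->(0,5)->EXIT | p2:(2,5)->(1,5)
Step 4: p0:escaped | p1:escaped | p2:(1,5)->(0,5)->EXIT

ESCAPED ESCAPED ESCAPED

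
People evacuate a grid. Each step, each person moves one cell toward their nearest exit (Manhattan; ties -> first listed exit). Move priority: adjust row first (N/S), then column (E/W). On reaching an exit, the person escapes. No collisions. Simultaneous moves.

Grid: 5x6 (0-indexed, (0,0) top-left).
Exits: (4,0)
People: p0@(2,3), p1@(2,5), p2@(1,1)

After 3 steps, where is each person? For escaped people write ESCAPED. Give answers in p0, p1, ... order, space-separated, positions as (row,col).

Step 1: p0:(2,3)->(3,3) | p1:(2,5)->(3,5) | p2:(1,1)->(2,1)
Step 2: p0:(3,3)->(4,3) | p1:(3,5)->(4,5) | p2:(2,1)->(3,1)
Step 3: p0:(4,3)->(4,2) | p1:(4,5)->(4,4) | p2:(3,1)->(4,1)

(4,2) (4,4) (4,1)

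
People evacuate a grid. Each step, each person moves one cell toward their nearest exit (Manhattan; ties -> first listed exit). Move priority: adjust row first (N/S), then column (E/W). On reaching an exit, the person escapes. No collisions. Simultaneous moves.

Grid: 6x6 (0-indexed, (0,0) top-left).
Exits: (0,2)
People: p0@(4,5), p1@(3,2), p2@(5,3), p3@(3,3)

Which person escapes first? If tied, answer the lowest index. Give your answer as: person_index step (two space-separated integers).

Step 1: p0:(4,5)->(3,5) | p1:(3,2)->(2,2) | p2:(5,3)->(4,3) | p3:(3,3)->(2,3)
Step 2: p0:(3,5)->(2,5) | p1:(2,2)->(1,2) | p2:(4,3)->(3,3) | p3:(2,3)->(1,3)
Step 3: p0:(2,5)->(1,5) | p1:(1,2)->(0,2)->EXIT | p2:(3,3)->(2,3) | p3:(1,3)->(0,3)
Step 4: p0:(1,5)->(0,5) | p1:escaped | p2:(2,3)->(1,3) | p3:(0,3)->(0,2)->EXIT
Step 5: p0:(0,5)->(0,4) | p1:escaped | p2:(1,3)->(0,3) | p3:escaped
Step 6: p0:(0,4)->(0,3) | p1:escaped | p2:(0,3)->(0,2)->EXIT | p3:escaped
Step 7: p0:(0,3)->(0,2)->EXIT | p1:escaped | p2:escaped | p3:escaped
Exit steps: [7, 3, 6, 4]
First to escape: p1 at step 3

Answer: 1 3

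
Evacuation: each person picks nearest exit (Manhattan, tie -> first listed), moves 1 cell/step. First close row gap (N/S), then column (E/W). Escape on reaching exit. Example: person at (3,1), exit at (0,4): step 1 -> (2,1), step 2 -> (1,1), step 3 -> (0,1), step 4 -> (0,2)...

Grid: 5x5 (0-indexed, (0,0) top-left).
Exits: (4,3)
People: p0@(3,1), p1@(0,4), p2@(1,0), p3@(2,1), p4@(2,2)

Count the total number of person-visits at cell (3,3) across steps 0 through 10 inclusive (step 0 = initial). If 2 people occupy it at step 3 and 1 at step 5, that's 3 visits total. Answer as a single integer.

Answer: 0

Derivation:
Step 0: p0@(3,1) p1@(0,4) p2@(1,0) p3@(2,1) p4@(2,2) -> at (3,3): 0 [-], cum=0
Step 1: p0@(4,1) p1@(1,4) p2@(2,0) p3@(3,1) p4@(3,2) -> at (3,3): 0 [-], cum=0
Step 2: p0@(4,2) p1@(2,4) p2@(3,0) p3@(4,1) p4@(4,2) -> at (3,3): 0 [-], cum=0
Step 3: p0@ESC p1@(3,4) p2@(4,0) p3@(4,2) p4@ESC -> at (3,3): 0 [-], cum=0
Step 4: p0@ESC p1@(4,4) p2@(4,1) p3@ESC p4@ESC -> at (3,3): 0 [-], cum=0
Step 5: p0@ESC p1@ESC p2@(4,2) p3@ESC p4@ESC -> at (3,3): 0 [-], cum=0
Step 6: p0@ESC p1@ESC p2@ESC p3@ESC p4@ESC -> at (3,3): 0 [-], cum=0
Total visits = 0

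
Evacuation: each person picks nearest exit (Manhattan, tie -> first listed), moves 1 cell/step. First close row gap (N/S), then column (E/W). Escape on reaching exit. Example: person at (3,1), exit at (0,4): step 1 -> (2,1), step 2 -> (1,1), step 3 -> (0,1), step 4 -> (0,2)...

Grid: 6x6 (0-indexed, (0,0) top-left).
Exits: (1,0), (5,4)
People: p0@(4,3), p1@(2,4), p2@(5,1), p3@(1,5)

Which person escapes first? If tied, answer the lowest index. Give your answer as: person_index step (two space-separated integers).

Answer: 0 2

Derivation:
Step 1: p0:(4,3)->(5,3) | p1:(2,4)->(3,4) | p2:(5,1)->(5,2) | p3:(1,5)->(1,4)
Step 2: p0:(5,3)->(5,4)->EXIT | p1:(3,4)->(4,4) | p2:(5,2)->(5,3) | p3:(1,4)->(1,3)
Step 3: p0:escaped | p1:(4,4)->(5,4)->EXIT | p2:(5,3)->(5,4)->EXIT | p3:(1,3)->(1,2)
Step 4: p0:escaped | p1:escaped | p2:escaped | p3:(1,2)->(1,1)
Step 5: p0:escaped | p1:escaped | p2:escaped | p3:(1,1)->(1,0)->EXIT
Exit steps: [2, 3, 3, 5]
First to escape: p0 at step 2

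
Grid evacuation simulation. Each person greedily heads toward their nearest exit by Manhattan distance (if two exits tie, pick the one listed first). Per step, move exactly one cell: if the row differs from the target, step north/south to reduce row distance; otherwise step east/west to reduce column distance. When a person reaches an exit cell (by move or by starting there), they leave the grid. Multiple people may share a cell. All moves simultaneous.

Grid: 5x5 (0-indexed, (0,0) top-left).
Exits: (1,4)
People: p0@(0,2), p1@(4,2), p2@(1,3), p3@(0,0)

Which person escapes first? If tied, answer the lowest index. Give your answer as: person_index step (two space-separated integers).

Answer: 2 1

Derivation:
Step 1: p0:(0,2)->(1,2) | p1:(4,2)->(3,2) | p2:(1,3)->(1,4)->EXIT | p3:(0,0)->(1,0)
Step 2: p0:(1,2)->(1,3) | p1:(3,2)->(2,2) | p2:escaped | p3:(1,0)->(1,1)
Step 3: p0:(1,3)->(1,4)->EXIT | p1:(2,2)->(1,2) | p2:escaped | p3:(1,1)->(1,2)
Step 4: p0:escaped | p1:(1,2)->(1,3) | p2:escaped | p3:(1,2)->(1,3)
Step 5: p0:escaped | p1:(1,3)->(1,4)->EXIT | p2:escaped | p3:(1,3)->(1,4)->EXIT
Exit steps: [3, 5, 1, 5]
First to escape: p2 at step 1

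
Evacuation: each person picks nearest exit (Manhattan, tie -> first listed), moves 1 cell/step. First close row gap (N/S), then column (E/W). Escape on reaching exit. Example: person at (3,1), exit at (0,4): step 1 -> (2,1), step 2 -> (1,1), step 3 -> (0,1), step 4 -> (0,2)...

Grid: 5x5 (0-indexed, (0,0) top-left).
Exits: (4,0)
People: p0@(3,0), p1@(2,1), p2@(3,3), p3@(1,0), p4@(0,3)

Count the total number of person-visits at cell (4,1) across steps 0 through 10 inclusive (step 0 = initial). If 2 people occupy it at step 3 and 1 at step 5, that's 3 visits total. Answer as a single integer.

Step 0: p0@(3,0) p1@(2,1) p2@(3,3) p3@(1,0) p4@(0,3) -> at (4,1): 0 [-], cum=0
Step 1: p0@ESC p1@(3,1) p2@(4,3) p3@(2,0) p4@(1,3) -> at (4,1): 0 [-], cum=0
Step 2: p0@ESC p1@(4,1) p2@(4,2) p3@(3,0) p4@(2,3) -> at (4,1): 1 [p1], cum=1
Step 3: p0@ESC p1@ESC p2@(4,1) p3@ESC p4@(3,3) -> at (4,1): 1 [p2], cum=2
Step 4: p0@ESC p1@ESC p2@ESC p3@ESC p4@(4,3) -> at (4,1): 0 [-], cum=2
Step 5: p0@ESC p1@ESC p2@ESC p3@ESC p4@(4,2) -> at (4,1): 0 [-], cum=2
Step 6: p0@ESC p1@ESC p2@ESC p3@ESC p4@(4,1) -> at (4,1): 1 [p4], cum=3
Step 7: p0@ESC p1@ESC p2@ESC p3@ESC p4@ESC -> at (4,1): 0 [-], cum=3
Total visits = 3

Answer: 3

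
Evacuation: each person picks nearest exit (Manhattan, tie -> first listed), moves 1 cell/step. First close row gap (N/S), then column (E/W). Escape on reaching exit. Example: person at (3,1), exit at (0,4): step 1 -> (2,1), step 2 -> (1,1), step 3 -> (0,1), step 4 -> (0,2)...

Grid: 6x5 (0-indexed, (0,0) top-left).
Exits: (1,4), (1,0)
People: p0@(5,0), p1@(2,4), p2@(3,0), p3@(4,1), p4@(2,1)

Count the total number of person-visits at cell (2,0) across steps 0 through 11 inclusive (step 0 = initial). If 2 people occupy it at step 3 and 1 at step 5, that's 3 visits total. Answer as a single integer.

Step 0: p0@(5,0) p1@(2,4) p2@(3,0) p3@(4,1) p4@(2,1) -> at (2,0): 0 [-], cum=0
Step 1: p0@(4,0) p1@ESC p2@(2,0) p3@(3,1) p4@(1,1) -> at (2,0): 1 [p2], cum=1
Step 2: p0@(3,0) p1@ESC p2@ESC p3@(2,1) p4@ESC -> at (2,0): 0 [-], cum=1
Step 3: p0@(2,0) p1@ESC p2@ESC p3@(1,1) p4@ESC -> at (2,0): 1 [p0], cum=2
Step 4: p0@ESC p1@ESC p2@ESC p3@ESC p4@ESC -> at (2,0): 0 [-], cum=2
Total visits = 2

Answer: 2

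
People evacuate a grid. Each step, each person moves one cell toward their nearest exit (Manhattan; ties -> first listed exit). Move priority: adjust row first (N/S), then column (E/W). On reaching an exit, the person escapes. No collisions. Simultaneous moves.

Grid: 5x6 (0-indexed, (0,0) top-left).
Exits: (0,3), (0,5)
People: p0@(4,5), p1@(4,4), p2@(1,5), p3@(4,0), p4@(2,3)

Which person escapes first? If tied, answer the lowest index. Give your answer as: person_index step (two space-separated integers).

Step 1: p0:(4,5)->(3,5) | p1:(4,4)->(3,4) | p2:(1,5)->(0,5)->EXIT | p3:(4,0)->(3,0) | p4:(2,3)->(1,3)
Step 2: p0:(3,5)->(2,5) | p1:(3,4)->(2,4) | p2:escaped | p3:(3,0)->(2,0) | p4:(1,3)->(0,3)->EXIT
Step 3: p0:(2,5)->(1,5) | p1:(2,4)->(1,4) | p2:escaped | p3:(2,0)->(1,0) | p4:escaped
Step 4: p0:(1,5)->(0,5)->EXIT | p1:(1,4)->(0,4) | p2:escaped | p3:(1,0)->(0,0) | p4:escaped
Step 5: p0:escaped | p1:(0,4)->(0,3)->EXIT | p2:escaped | p3:(0,0)->(0,1) | p4:escaped
Step 6: p0:escaped | p1:escaped | p2:escaped | p3:(0,1)->(0,2) | p4:escaped
Step 7: p0:escaped | p1:escaped | p2:escaped | p3:(0,2)->(0,3)->EXIT | p4:escaped
Exit steps: [4, 5, 1, 7, 2]
First to escape: p2 at step 1

Answer: 2 1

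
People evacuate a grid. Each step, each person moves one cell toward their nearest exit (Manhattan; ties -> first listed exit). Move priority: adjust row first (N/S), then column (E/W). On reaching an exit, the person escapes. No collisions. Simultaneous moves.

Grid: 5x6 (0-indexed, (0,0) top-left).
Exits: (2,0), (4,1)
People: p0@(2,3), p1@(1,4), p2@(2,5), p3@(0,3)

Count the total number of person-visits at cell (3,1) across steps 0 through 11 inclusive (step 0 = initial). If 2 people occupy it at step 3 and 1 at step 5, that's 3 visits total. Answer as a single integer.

Answer: 0

Derivation:
Step 0: p0@(2,3) p1@(1,4) p2@(2,5) p3@(0,3) -> at (3,1): 0 [-], cum=0
Step 1: p0@(2,2) p1@(2,4) p2@(2,4) p3@(1,3) -> at (3,1): 0 [-], cum=0
Step 2: p0@(2,1) p1@(2,3) p2@(2,3) p3@(2,3) -> at (3,1): 0 [-], cum=0
Step 3: p0@ESC p1@(2,2) p2@(2,2) p3@(2,2) -> at (3,1): 0 [-], cum=0
Step 4: p0@ESC p1@(2,1) p2@(2,1) p3@(2,1) -> at (3,1): 0 [-], cum=0
Step 5: p0@ESC p1@ESC p2@ESC p3@ESC -> at (3,1): 0 [-], cum=0
Total visits = 0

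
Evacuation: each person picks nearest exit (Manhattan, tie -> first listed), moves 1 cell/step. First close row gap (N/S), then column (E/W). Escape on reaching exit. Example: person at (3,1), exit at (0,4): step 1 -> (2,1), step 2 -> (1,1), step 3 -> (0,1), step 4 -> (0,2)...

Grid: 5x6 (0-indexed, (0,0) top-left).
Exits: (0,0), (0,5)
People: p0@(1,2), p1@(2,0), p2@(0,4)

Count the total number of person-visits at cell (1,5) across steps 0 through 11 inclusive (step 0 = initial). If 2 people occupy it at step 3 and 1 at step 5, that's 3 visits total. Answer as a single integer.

Answer: 0

Derivation:
Step 0: p0@(1,2) p1@(2,0) p2@(0,4) -> at (1,5): 0 [-], cum=0
Step 1: p0@(0,2) p1@(1,0) p2@ESC -> at (1,5): 0 [-], cum=0
Step 2: p0@(0,1) p1@ESC p2@ESC -> at (1,5): 0 [-], cum=0
Step 3: p0@ESC p1@ESC p2@ESC -> at (1,5): 0 [-], cum=0
Total visits = 0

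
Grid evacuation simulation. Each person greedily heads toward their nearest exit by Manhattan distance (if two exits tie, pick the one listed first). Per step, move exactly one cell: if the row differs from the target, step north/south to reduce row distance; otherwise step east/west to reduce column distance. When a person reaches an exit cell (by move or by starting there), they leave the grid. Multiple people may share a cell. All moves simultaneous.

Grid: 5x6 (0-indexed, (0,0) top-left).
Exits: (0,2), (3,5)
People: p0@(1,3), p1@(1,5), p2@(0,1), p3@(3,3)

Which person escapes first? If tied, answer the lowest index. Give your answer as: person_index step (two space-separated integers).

Answer: 2 1

Derivation:
Step 1: p0:(1,3)->(0,3) | p1:(1,5)->(2,5) | p2:(0,1)->(0,2)->EXIT | p3:(3,3)->(3,4)
Step 2: p0:(0,3)->(0,2)->EXIT | p1:(2,5)->(3,5)->EXIT | p2:escaped | p3:(3,4)->(3,5)->EXIT
Exit steps: [2, 2, 1, 2]
First to escape: p2 at step 1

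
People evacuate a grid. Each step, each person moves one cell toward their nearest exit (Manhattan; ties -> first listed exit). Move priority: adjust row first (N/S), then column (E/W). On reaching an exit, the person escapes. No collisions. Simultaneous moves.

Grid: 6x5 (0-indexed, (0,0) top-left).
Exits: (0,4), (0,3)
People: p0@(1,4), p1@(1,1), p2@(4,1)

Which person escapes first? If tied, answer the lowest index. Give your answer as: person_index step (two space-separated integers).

Step 1: p0:(1,4)->(0,4)->EXIT | p1:(1,1)->(0,1) | p2:(4,1)->(3,1)
Step 2: p0:escaped | p1:(0,1)->(0,2) | p2:(3,1)->(2,1)
Step 3: p0:escaped | p1:(0,2)->(0,3)->EXIT | p2:(2,1)->(1,1)
Step 4: p0:escaped | p1:escaped | p2:(1,1)->(0,1)
Step 5: p0:escaped | p1:escaped | p2:(0,1)->(0,2)
Step 6: p0:escaped | p1:escaped | p2:(0,2)->(0,3)->EXIT
Exit steps: [1, 3, 6]
First to escape: p0 at step 1

Answer: 0 1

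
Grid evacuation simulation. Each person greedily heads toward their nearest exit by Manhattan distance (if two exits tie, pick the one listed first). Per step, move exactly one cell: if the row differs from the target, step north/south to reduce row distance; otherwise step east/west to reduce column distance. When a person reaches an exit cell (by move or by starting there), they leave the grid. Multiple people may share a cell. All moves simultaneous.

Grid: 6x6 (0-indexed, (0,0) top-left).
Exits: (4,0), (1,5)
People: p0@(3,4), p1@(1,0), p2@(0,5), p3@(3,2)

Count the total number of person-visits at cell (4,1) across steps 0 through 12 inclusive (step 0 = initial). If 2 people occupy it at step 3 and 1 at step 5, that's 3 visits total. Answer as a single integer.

Answer: 1

Derivation:
Step 0: p0@(3,4) p1@(1,0) p2@(0,5) p3@(3,2) -> at (4,1): 0 [-], cum=0
Step 1: p0@(2,4) p1@(2,0) p2@ESC p3@(4,2) -> at (4,1): 0 [-], cum=0
Step 2: p0@(1,4) p1@(3,0) p2@ESC p3@(4,1) -> at (4,1): 1 [p3], cum=1
Step 3: p0@ESC p1@ESC p2@ESC p3@ESC -> at (4,1): 0 [-], cum=1
Total visits = 1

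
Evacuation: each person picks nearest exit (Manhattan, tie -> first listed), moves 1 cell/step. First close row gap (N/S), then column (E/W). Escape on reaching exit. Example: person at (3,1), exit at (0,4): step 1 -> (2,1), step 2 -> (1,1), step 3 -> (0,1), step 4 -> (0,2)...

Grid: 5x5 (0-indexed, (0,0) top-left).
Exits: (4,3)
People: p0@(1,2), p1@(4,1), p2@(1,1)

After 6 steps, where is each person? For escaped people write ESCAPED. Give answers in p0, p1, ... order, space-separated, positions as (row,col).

Step 1: p0:(1,2)->(2,2) | p1:(4,1)->(4,2) | p2:(1,1)->(2,1)
Step 2: p0:(2,2)->(3,2) | p1:(4,2)->(4,3)->EXIT | p2:(2,1)->(3,1)
Step 3: p0:(3,2)->(4,2) | p1:escaped | p2:(3,1)->(4,1)
Step 4: p0:(4,2)->(4,3)->EXIT | p1:escaped | p2:(4,1)->(4,2)
Step 5: p0:escaped | p1:escaped | p2:(4,2)->(4,3)->EXIT

ESCAPED ESCAPED ESCAPED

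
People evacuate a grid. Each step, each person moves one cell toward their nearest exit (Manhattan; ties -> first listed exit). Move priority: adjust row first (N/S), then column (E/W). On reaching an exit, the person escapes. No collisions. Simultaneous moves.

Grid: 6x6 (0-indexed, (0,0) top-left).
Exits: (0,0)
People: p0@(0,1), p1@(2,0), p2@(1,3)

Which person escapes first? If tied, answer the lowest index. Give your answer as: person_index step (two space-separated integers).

Answer: 0 1

Derivation:
Step 1: p0:(0,1)->(0,0)->EXIT | p1:(2,0)->(1,0) | p2:(1,3)->(0,3)
Step 2: p0:escaped | p1:(1,0)->(0,0)->EXIT | p2:(0,3)->(0,2)
Step 3: p0:escaped | p1:escaped | p2:(0,2)->(0,1)
Step 4: p0:escaped | p1:escaped | p2:(0,1)->(0,0)->EXIT
Exit steps: [1, 2, 4]
First to escape: p0 at step 1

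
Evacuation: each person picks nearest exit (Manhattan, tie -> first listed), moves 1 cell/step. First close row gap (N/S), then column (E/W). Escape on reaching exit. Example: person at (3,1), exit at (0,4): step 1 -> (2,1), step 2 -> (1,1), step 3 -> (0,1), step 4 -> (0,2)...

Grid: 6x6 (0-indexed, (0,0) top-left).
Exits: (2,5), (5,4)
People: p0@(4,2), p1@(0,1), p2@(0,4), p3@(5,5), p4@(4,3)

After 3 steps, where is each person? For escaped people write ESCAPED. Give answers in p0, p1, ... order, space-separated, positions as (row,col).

Step 1: p0:(4,2)->(5,2) | p1:(0,1)->(1,1) | p2:(0,4)->(1,4) | p3:(5,5)->(5,4)->EXIT | p4:(4,3)->(5,3)
Step 2: p0:(5,2)->(5,3) | p1:(1,1)->(2,1) | p2:(1,4)->(2,4) | p3:escaped | p4:(5,3)->(5,4)->EXIT
Step 3: p0:(5,3)->(5,4)->EXIT | p1:(2,1)->(2,2) | p2:(2,4)->(2,5)->EXIT | p3:escaped | p4:escaped

ESCAPED (2,2) ESCAPED ESCAPED ESCAPED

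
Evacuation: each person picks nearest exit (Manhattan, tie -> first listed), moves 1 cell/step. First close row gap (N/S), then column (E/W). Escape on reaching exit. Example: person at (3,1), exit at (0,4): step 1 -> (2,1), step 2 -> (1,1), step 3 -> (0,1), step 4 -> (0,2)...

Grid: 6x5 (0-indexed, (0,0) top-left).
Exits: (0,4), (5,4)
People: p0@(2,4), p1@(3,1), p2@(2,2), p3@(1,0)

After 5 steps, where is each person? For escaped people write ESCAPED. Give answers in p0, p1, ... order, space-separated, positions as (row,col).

Step 1: p0:(2,4)->(1,4) | p1:(3,1)->(4,1) | p2:(2,2)->(1,2) | p3:(1,0)->(0,0)
Step 2: p0:(1,4)->(0,4)->EXIT | p1:(4,1)->(5,1) | p2:(1,2)->(0,2) | p3:(0,0)->(0,1)
Step 3: p0:escaped | p1:(5,1)->(5,2) | p2:(0,2)->(0,3) | p3:(0,1)->(0,2)
Step 4: p0:escaped | p1:(5,2)->(5,3) | p2:(0,3)->(0,4)->EXIT | p3:(0,2)->(0,3)
Step 5: p0:escaped | p1:(5,3)->(5,4)->EXIT | p2:escaped | p3:(0,3)->(0,4)->EXIT

ESCAPED ESCAPED ESCAPED ESCAPED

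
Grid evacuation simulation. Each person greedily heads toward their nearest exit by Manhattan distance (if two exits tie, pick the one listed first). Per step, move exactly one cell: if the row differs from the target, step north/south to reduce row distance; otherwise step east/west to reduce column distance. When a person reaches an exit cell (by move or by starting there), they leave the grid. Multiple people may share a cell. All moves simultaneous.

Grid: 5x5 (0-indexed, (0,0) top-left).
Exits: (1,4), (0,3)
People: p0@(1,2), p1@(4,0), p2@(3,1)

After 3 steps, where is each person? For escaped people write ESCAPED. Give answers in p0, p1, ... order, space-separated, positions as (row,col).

Step 1: p0:(1,2)->(1,3) | p1:(4,0)->(3,0) | p2:(3,1)->(2,1)
Step 2: p0:(1,3)->(1,4)->EXIT | p1:(3,0)->(2,0) | p2:(2,1)->(1,1)
Step 3: p0:escaped | p1:(2,0)->(1,0) | p2:(1,1)->(1,2)

ESCAPED (1,0) (1,2)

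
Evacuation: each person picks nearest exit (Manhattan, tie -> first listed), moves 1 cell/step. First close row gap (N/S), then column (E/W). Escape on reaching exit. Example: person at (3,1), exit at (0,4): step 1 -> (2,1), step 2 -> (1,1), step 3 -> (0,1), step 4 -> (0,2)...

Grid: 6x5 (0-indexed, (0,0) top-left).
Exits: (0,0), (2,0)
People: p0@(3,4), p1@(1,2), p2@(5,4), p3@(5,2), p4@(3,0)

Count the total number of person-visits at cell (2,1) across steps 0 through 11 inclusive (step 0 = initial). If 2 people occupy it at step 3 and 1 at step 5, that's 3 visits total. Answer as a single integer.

Answer: 3

Derivation:
Step 0: p0@(3,4) p1@(1,2) p2@(5,4) p3@(5,2) p4@(3,0) -> at (2,1): 0 [-], cum=0
Step 1: p0@(2,4) p1@(0,2) p2@(4,4) p3@(4,2) p4@ESC -> at (2,1): 0 [-], cum=0
Step 2: p0@(2,3) p1@(0,1) p2@(3,4) p3@(3,2) p4@ESC -> at (2,1): 0 [-], cum=0
Step 3: p0@(2,2) p1@ESC p2@(2,4) p3@(2,2) p4@ESC -> at (2,1): 0 [-], cum=0
Step 4: p0@(2,1) p1@ESC p2@(2,3) p3@(2,1) p4@ESC -> at (2,1): 2 [p0,p3], cum=2
Step 5: p0@ESC p1@ESC p2@(2,2) p3@ESC p4@ESC -> at (2,1): 0 [-], cum=2
Step 6: p0@ESC p1@ESC p2@(2,1) p3@ESC p4@ESC -> at (2,1): 1 [p2], cum=3
Step 7: p0@ESC p1@ESC p2@ESC p3@ESC p4@ESC -> at (2,1): 0 [-], cum=3
Total visits = 3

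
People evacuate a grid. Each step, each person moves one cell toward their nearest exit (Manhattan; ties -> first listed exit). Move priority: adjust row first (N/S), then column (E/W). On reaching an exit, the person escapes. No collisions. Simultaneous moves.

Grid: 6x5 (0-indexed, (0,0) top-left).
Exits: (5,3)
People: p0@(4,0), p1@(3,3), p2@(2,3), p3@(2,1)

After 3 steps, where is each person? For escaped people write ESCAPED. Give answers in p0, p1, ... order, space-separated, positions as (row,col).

Step 1: p0:(4,0)->(5,0) | p1:(3,3)->(4,3) | p2:(2,3)->(3,3) | p3:(2,1)->(3,1)
Step 2: p0:(5,0)->(5,1) | p1:(4,3)->(5,3)->EXIT | p2:(3,3)->(4,3) | p3:(3,1)->(4,1)
Step 3: p0:(5,1)->(5,2) | p1:escaped | p2:(4,3)->(5,3)->EXIT | p3:(4,1)->(5,1)

(5,2) ESCAPED ESCAPED (5,1)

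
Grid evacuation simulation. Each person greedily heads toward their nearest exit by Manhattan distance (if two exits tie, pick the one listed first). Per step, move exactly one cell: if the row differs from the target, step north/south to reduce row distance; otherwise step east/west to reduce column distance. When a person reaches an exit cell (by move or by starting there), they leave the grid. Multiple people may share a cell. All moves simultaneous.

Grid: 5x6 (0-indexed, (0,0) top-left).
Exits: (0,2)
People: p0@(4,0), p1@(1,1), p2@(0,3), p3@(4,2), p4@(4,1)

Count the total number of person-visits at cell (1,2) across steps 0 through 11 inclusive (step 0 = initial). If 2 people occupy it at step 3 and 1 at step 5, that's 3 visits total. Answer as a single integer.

Answer: 1

Derivation:
Step 0: p0@(4,0) p1@(1,1) p2@(0,3) p3@(4,2) p4@(4,1) -> at (1,2): 0 [-], cum=0
Step 1: p0@(3,0) p1@(0,1) p2@ESC p3@(3,2) p4@(3,1) -> at (1,2): 0 [-], cum=0
Step 2: p0@(2,0) p1@ESC p2@ESC p3@(2,2) p4@(2,1) -> at (1,2): 0 [-], cum=0
Step 3: p0@(1,0) p1@ESC p2@ESC p3@(1,2) p4@(1,1) -> at (1,2): 1 [p3], cum=1
Step 4: p0@(0,0) p1@ESC p2@ESC p3@ESC p4@(0,1) -> at (1,2): 0 [-], cum=1
Step 5: p0@(0,1) p1@ESC p2@ESC p3@ESC p4@ESC -> at (1,2): 0 [-], cum=1
Step 6: p0@ESC p1@ESC p2@ESC p3@ESC p4@ESC -> at (1,2): 0 [-], cum=1
Total visits = 1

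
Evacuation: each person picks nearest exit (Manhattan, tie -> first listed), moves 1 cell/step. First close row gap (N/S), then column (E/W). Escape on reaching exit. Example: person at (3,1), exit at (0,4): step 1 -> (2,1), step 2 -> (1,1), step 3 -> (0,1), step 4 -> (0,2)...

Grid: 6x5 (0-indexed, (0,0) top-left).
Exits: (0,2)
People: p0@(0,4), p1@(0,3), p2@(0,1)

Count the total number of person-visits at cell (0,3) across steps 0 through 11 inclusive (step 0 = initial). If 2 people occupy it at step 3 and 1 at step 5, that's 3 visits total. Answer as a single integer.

Step 0: p0@(0,4) p1@(0,3) p2@(0,1) -> at (0,3): 1 [p1], cum=1
Step 1: p0@(0,3) p1@ESC p2@ESC -> at (0,3): 1 [p0], cum=2
Step 2: p0@ESC p1@ESC p2@ESC -> at (0,3): 0 [-], cum=2
Total visits = 2

Answer: 2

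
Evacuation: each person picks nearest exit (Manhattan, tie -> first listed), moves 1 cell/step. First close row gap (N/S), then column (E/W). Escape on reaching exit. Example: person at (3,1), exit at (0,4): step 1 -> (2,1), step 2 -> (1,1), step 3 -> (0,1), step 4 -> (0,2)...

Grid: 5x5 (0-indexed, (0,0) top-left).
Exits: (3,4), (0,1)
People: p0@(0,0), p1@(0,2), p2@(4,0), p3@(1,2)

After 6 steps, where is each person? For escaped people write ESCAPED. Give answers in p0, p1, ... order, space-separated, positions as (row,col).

Step 1: p0:(0,0)->(0,1)->EXIT | p1:(0,2)->(0,1)->EXIT | p2:(4,0)->(3,0) | p3:(1,2)->(0,2)
Step 2: p0:escaped | p1:escaped | p2:(3,0)->(3,1) | p3:(0,2)->(0,1)->EXIT
Step 3: p0:escaped | p1:escaped | p2:(3,1)->(3,2) | p3:escaped
Step 4: p0:escaped | p1:escaped | p2:(3,2)->(3,3) | p3:escaped
Step 5: p0:escaped | p1:escaped | p2:(3,3)->(3,4)->EXIT | p3:escaped

ESCAPED ESCAPED ESCAPED ESCAPED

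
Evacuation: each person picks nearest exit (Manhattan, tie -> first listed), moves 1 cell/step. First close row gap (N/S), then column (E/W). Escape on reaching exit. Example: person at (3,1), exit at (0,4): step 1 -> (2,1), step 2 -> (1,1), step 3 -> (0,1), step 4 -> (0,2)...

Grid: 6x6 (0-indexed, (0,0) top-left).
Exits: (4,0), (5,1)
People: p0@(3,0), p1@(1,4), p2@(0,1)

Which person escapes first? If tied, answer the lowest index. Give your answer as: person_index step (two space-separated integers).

Step 1: p0:(3,0)->(4,0)->EXIT | p1:(1,4)->(2,4) | p2:(0,1)->(1,1)
Step 2: p0:escaped | p1:(2,4)->(3,4) | p2:(1,1)->(2,1)
Step 3: p0:escaped | p1:(3,4)->(4,4) | p2:(2,1)->(3,1)
Step 4: p0:escaped | p1:(4,4)->(4,3) | p2:(3,1)->(4,1)
Step 5: p0:escaped | p1:(4,3)->(4,2) | p2:(4,1)->(4,0)->EXIT
Step 6: p0:escaped | p1:(4,2)->(4,1) | p2:escaped
Step 7: p0:escaped | p1:(4,1)->(4,0)->EXIT | p2:escaped
Exit steps: [1, 7, 5]
First to escape: p0 at step 1

Answer: 0 1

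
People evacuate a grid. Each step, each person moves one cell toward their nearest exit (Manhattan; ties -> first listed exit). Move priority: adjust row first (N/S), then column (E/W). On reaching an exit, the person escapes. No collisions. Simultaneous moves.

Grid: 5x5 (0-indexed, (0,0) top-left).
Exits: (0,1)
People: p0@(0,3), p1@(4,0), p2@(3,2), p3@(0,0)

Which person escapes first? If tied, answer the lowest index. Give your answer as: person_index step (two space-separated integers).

Step 1: p0:(0,3)->(0,2) | p1:(4,0)->(3,0) | p2:(3,2)->(2,2) | p3:(0,0)->(0,1)->EXIT
Step 2: p0:(0,2)->(0,1)->EXIT | p1:(3,0)->(2,0) | p2:(2,2)->(1,2) | p3:escaped
Step 3: p0:escaped | p1:(2,0)->(1,0) | p2:(1,2)->(0,2) | p3:escaped
Step 4: p0:escaped | p1:(1,0)->(0,0) | p2:(0,2)->(0,1)->EXIT | p3:escaped
Step 5: p0:escaped | p1:(0,0)->(0,1)->EXIT | p2:escaped | p3:escaped
Exit steps: [2, 5, 4, 1]
First to escape: p3 at step 1

Answer: 3 1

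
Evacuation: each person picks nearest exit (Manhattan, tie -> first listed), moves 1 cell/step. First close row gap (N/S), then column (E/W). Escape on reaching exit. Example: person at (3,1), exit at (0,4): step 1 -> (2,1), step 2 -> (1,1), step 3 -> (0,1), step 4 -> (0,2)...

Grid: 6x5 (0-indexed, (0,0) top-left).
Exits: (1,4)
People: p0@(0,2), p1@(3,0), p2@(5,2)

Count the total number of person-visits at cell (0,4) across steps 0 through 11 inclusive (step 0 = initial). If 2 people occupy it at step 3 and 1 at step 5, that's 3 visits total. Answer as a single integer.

Step 0: p0@(0,2) p1@(3,0) p2@(5,2) -> at (0,4): 0 [-], cum=0
Step 1: p0@(1,2) p1@(2,0) p2@(4,2) -> at (0,4): 0 [-], cum=0
Step 2: p0@(1,3) p1@(1,0) p2@(3,2) -> at (0,4): 0 [-], cum=0
Step 3: p0@ESC p1@(1,1) p2@(2,2) -> at (0,4): 0 [-], cum=0
Step 4: p0@ESC p1@(1,2) p2@(1,2) -> at (0,4): 0 [-], cum=0
Step 5: p0@ESC p1@(1,3) p2@(1,3) -> at (0,4): 0 [-], cum=0
Step 6: p0@ESC p1@ESC p2@ESC -> at (0,4): 0 [-], cum=0
Total visits = 0

Answer: 0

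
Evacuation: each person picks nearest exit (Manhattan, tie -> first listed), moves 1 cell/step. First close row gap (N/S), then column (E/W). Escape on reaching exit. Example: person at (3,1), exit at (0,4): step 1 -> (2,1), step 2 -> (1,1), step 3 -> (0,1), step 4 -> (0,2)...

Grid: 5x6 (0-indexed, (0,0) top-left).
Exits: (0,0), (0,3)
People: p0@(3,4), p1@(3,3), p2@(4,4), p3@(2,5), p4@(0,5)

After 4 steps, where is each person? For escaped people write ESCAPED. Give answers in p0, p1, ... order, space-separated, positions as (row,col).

Step 1: p0:(3,4)->(2,4) | p1:(3,3)->(2,3) | p2:(4,4)->(3,4) | p3:(2,5)->(1,5) | p4:(0,5)->(0,4)
Step 2: p0:(2,4)->(1,4) | p1:(2,3)->(1,3) | p2:(3,4)->(2,4) | p3:(1,5)->(0,5) | p4:(0,4)->(0,3)->EXIT
Step 3: p0:(1,4)->(0,4) | p1:(1,3)->(0,3)->EXIT | p2:(2,4)->(1,4) | p3:(0,5)->(0,4) | p4:escaped
Step 4: p0:(0,4)->(0,3)->EXIT | p1:escaped | p2:(1,4)->(0,4) | p3:(0,4)->(0,3)->EXIT | p4:escaped

ESCAPED ESCAPED (0,4) ESCAPED ESCAPED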